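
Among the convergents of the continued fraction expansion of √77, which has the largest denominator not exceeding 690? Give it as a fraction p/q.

5888/671

√77 = [8; 1, 3, 2, 3, 1, 16, …] (period length 6).
Convergents:
  p_0/q_0 = 8/1
  p_1/q_1 = 9/1
  p_2/q_2 = 35/4
  p_3/q_3 = 79/9
  p_4/q_4 = 272/31
  p_5/q_5 = 351/40
  p_6/q_6 = 5888/671
  p_7/q_7 = 6239/711
q_6 = 671 ≤ 690 < 711 = q_7, so the answer is 5888/671.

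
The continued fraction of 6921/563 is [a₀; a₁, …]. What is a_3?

6921 = 12·563 + 165   →  a_0 = 12
563 = 3·165 + 68   →  a_1 = 3
165 = 2·68 + 29   →  a_2 = 2
68 = 2·29 + 10   →  a_3 = 2

2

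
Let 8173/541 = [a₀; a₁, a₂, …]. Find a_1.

8173 = 15·541 + 58   →  a_0 = 15
541 = 9·58 + 19   →  a_1 = 9

9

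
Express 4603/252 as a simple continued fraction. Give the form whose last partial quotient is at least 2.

[18; 3, 1, 3, 5, 3]

4603 = 18·252 + 67
252 = 3·67 + 51
67 = 1·51 + 16
51 = 3·16 + 3
16 = 5·3 + 1
3 = 3·1 + 0  (stop)
So 4603/252 = [18; 3, 1, 3, 5, 3].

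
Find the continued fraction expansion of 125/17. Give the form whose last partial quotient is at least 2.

[7; 2, 1, 5]

125 = 7·17 + 6
17 = 2·6 + 5
6 = 1·5 + 1
5 = 5·1 + 0  (stop)
So 125/17 = [7; 2, 1, 5].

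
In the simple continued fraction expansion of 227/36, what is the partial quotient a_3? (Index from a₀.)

227 = 6·36 + 11   →  a_0 = 6
36 = 3·11 + 3   →  a_1 = 3
11 = 3·3 + 2   →  a_2 = 3
3 = 1·2 + 1   →  a_3 = 1

1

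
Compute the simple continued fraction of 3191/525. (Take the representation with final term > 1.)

[6; 12, 1, 4, 8]

3191 = 6·525 + 41
525 = 12·41 + 33
41 = 1·33 + 8
33 = 4·8 + 1
8 = 8·1 + 0  (stop)
So 3191/525 = [6; 12, 1, 4, 8].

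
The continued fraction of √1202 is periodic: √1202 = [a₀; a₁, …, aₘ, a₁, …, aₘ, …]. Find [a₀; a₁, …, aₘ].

a₀ = ⌊√1202⌋ = 34.
With m₀=0, d₀=1 and mₖ₊₁ = dₖaₖ − mₖ, dₖ₊₁ = (n − mₖ₊₁²)/dₖ, aₖ₊₁ = ⌊(a₀+mₖ₊₁)/dₖ₊₁⌋:
  k=1: m=34, d=46, a=1
  k=2: m=12, d=23, a=2
  k=3: m=34, d=2, a=34
  k=4: m=34, d=23, a=2
  k=5: m=12, d=46, a=1
  k=6: m=34, d=1, a=68
d=1 and a=2a₀=68 at k=6, so the next step gives (m, d) = (34, 46) again — its k=1 value — and the period has length 6.

[34; 1, 2, 34, 2, 1, 68]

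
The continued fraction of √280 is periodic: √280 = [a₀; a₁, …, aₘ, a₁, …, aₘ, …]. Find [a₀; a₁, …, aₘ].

[16; 1, 2, 1, 2, 1, 32]

a₀ = ⌊√280⌋ = 16.
With m₀=0, d₀=1 and mₖ₊₁ = dₖaₖ − mₖ, dₖ₊₁ = (n − mₖ₊₁²)/dₖ, aₖ₊₁ = ⌊(a₀+mₖ₊₁)/dₖ₊₁⌋:
  k=1: m=16, d=24, a=1
  k=2: m=8, d=9, a=2
  k=3: m=10, d=20, a=1
  k=4: m=10, d=9, a=2
  k=5: m=8, d=24, a=1
  k=6: m=16, d=1, a=32
d=1 and a=2a₀=32 at k=6, so the next step gives (m, d) = (16, 24) again — its k=1 value — and the period has length 6.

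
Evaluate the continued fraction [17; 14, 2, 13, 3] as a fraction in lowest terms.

Using pₖ = aₖpₖ₋₁ + pₖ₋₂ and qₖ = aₖqₖ₋₁ + qₖ₋₂:
  k=0: a=17, p=17, q=1
  k=1: a=14, p=239, q=14
  k=2: a=2, p=495, q=29
  k=3: a=13, p=6674, q=391
  k=4: a=3, p=20517, q=1202

20517/1202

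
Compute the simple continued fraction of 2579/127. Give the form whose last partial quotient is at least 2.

2579 = 20·127 + 39
127 = 3·39 + 10
39 = 3·10 + 9
10 = 1·9 + 1
9 = 9·1 + 0  (stop)
So 2579/127 = [20; 3, 3, 1, 9].

[20; 3, 3, 1, 9]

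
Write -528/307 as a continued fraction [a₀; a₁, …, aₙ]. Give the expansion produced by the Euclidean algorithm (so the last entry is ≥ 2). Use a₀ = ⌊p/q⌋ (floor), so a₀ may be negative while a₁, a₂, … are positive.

-528 = -2*307 + 86
307 = 3*86 + 49
86 = 1*49 + 37
49 = 1*37 + 12
37 = 3*12 + 1
12 = 12*1 + 0  (stop)
So -528/307 = [-2; 3, 1, 1, 3, 12].

[-2; 3, 1, 1, 3, 12]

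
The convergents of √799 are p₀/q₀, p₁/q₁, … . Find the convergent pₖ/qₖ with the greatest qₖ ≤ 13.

113/4

√799 = [28; 3, 1, 3, 56, …] (period length 4).
Convergents:
  p_0/q_0 = 28/1
  p_1/q_1 = 85/3
  p_2/q_2 = 113/4
  p_3/q_3 = 424/15
q_2 = 4 ≤ 13 < 15 = q_3, so the answer is 113/4.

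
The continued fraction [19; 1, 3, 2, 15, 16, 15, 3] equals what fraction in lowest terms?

Fold from the inside: start with 3/1.
  15 + 1/3 = 46/3
  16 + 3/46 = 739/46
  15 + 46/739 = 11131/739
  2 + 739/11131 = 23001/11131
  3 + 11131/23001 = 80134/23001
  1 + 23001/80134 = 103135/80134
  19 + 80134/103135 = 2039699/103135

2039699/103135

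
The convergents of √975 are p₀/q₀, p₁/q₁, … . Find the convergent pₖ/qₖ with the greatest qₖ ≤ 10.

281/9

√975 = [31; 4, 2, 4, 62, …] (period length 4).
Convergents:
  p_0/q_0 = 31/1
  p_1/q_1 = 125/4
  p_2/q_2 = 281/9
  p_3/q_3 = 1249/40
q_2 = 9 ≤ 10 < 40 = q_3, so the answer is 281/9.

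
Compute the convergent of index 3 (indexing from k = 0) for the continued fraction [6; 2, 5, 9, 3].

Using pₖ = aₖpₖ₋₁ + pₖ₋₂, qₖ = aₖqₖ₋₁ + qₖ₋₂ (with p₋₁=1, p₋₂=0, q₋₁=0, q₋₂=1):
  k=0: a=6, p=6, q=1
  k=1: a=2, p=13, q=2
  k=2: a=5, p=71, q=11
  k=3: a=9, p=652, q=101

652/101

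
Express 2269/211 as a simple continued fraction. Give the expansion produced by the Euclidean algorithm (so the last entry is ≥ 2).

2269 = 10*211 + 159
211 = 1*159 + 52
159 = 3*52 + 3
52 = 17*3 + 1
3 = 3*1 + 0  (stop)
So 2269/211 = [10; 1, 3, 17, 3].

[10; 1, 3, 17, 3]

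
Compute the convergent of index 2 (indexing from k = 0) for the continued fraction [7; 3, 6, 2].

Using pₖ = aₖpₖ₋₁ + pₖ₋₂, qₖ = aₖqₖ₋₁ + qₖ₋₂ (with p₋₁=1, p₋₂=0, q₋₁=0, q₋₂=1):
  k=0: a=7, p=7, q=1
  k=1: a=3, p=22, q=3
  k=2: a=6, p=139, q=19

139/19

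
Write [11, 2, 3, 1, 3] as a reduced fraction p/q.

389/34

Fold from the inside: start with 3/1.
  1 + 1/3 = 4/3
  3 + 3/4 = 15/4
  2 + 4/15 = 34/15
  11 + 15/34 = 389/34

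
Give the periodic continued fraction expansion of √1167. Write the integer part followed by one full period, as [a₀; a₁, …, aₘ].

a₀ = ⌊√1167⌋ = 34.
With m₀=0, d₀=1 and mₖ₊₁ = dₖaₖ − mₖ, dₖ₊₁ = (n − mₖ₊₁²)/dₖ, aₖ₊₁ = ⌊(a₀+mₖ₊₁)/dₖ₊₁⌋:
  k=1: m=34, d=11, a=6
  k=2: m=32, d=13, a=5
  k=3: m=33, d=6, a=11
  k=4: m=33, d=13, a=5
  k=5: m=32, d=11, a=6
  k=6: m=34, d=1, a=68
d=1 and a=2a₀=68 at k=6, so the next step gives (m, d) = (34, 11) again — its k=1 value — and the period has length 6.

[34; 6, 5, 11, 5, 6, 68]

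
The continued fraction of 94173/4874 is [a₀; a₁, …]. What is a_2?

9

94173 = 19·4874 + 1567   →  a_0 = 19
4874 = 3·1567 + 173   →  a_1 = 3
1567 = 9·173 + 10   →  a_2 = 9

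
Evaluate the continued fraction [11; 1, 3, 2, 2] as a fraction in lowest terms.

Fold from the inside: start with 2/1.
  2 + 1/2 = 5/2
  3 + 2/5 = 17/5
  1 + 5/17 = 22/17
  11 + 17/22 = 259/22

259/22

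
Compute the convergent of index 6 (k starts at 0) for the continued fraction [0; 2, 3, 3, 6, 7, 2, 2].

Using pₖ = aₖpₖ₋₁ + pₖ₋₂, qₖ = aₖqₖ₋₁ + qₖ₋₂ (with p₋₁=1, p₋₂=0, q₋₁=0, q₋₂=1):
  k=0: a=0, p=0, q=1
  k=1: a=2, p=1, q=2
  k=2: a=3, p=3, q=7
  k=3: a=3, p=10, q=23
  k=4: a=6, p=63, q=145
  k=5: a=7, p=451, q=1038
  k=6: a=2, p=965, q=2221

965/2221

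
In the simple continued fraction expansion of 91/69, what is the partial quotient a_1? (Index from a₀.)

3

91 = 1·69 + 22   →  a_0 = 1
69 = 3·22 + 3   →  a_1 = 3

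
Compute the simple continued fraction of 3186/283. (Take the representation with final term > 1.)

[11; 3, 1, 7, 9]

3186 = 11*283 + 73
283 = 3*73 + 64
73 = 1*64 + 9
64 = 7*9 + 1
9 = 9*1 + 0  (stop)
So 3186/283 = [11; 3, 1, 7, 9].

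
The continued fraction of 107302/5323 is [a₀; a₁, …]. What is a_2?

3

107302 = 20·5323 + 842   →  a_0 = 20
5323 = 6·842 + 271   →  a_1 = 6
842 = 3·271 + 29   →  a_2 = 3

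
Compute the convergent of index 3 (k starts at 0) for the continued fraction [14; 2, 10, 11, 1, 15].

Using pₖ = aₖpₖ₋₁ + pₖ₋₂, qₖ = aₖqₖ₋₁ + qₖ₋₂ (with p₋₁=1, p₋₂=0, q₋₁=0, q₋₂=1):
  k=0: a=14, p=14, q=1
  k=1: a=2, p=29, q=2
  k=2: a=10, p=304, q=21
  k=3: a=11, p=3373, q=233

3373/233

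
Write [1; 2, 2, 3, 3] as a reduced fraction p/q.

Fold from the inside: start with 3/1.
  3 + 1/3 = 10/3
  2 + 3/10 = 23/10
  2 + 10/23 = 56/23
  1 + 23/56 = 79/56

79/56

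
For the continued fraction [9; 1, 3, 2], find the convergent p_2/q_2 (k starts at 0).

Using pₖ = aₖpₖ₋₁ + pₖ₋₂, qₖ = aₖqₖ₋₁ + qₖ₋₂ (with p₋₁=1, p₋₂=0, q₋₁=0, q₋₂=1):
  k=0: a=9, p=9, q=1
  k=1: a=1, p=10, q=1
  k=2: a=3, p=39, q=4

39/4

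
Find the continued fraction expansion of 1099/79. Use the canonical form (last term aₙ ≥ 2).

[13; 1, 10, 3, 2]

1099 = 13·79 + 72
79 = 1·72 + 7
72 = 10·7 + 2
7 = 3·2 + 1
2 = 2·1 + 0  (stop)
So 1099/79 = [13; 1, 10, 3, 2].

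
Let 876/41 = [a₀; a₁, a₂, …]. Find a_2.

876 = 21·41 + 15   →  a_0 = 21
41 = 2·15 + 11   →  a_1 = 2
15 = 1·11 + 4   →  a_2 = 1

1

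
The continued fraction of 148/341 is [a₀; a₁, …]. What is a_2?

148 = 0·341 + 148   →  a_0 = 0
341 = 2·148 + 45   →  a_1 = 2
148 = 3·45 + 13   →  a_2 = 3

3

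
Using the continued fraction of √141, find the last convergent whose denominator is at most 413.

2268/191

√141 = [11; 1, 6, 1, 22, …] (period length 4).
Convergents:
  p_0/q_0 = 11/1
  p_1/q_1 = 12/1
  p_2/q_2 = 83/7
  p_3/q_3 = 95/8
  p_4/q_4 = 2173/183
  p_5/q_5 = 2268/191
  p_6/q_6 = 15781/1329
q_5 = 191 ≤ 413 < 1329 = q_6, so the answer is 2268/191.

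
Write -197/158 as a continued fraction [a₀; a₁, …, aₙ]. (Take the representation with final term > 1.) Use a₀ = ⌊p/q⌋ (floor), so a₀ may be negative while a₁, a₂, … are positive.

[-2; 1, 3, 19, 2]

-197 = -2×158 + 119
158 = 1×119 + 39
119 = 3×39 + 2
39 = 19×2 + 1
2 = 2×1 + 0  (stop)
So -197/158 = [-2; 1, 3, 19, 2].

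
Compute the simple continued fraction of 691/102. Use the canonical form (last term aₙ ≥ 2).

[6; 1, 3, 2, 3, 3]

691 = 6·102 + 79
102 = 1·79 + 23
79 = 3·23 + 10
23 = 2·10 + 3
10 = 3·3 + 1
3 = 3·1 + 0  (stop)
So 691/102 = [6; 1, 3, 2, 3, 3].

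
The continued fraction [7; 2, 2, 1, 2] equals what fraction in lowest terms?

141/19

Using pₖ = aₖpₖ₋₁ + pₖ₋₂ and qₖ = aₖqₖ₋₁ + qₖ₋₂:
  k=0: a=7, p=7, q=1
  k=1: a=2, p=15, q=2
  k=2: a=2, p=37, q=5
  k=3: a=1, p=52, q=7
  k=4: a=2, p=141, q=19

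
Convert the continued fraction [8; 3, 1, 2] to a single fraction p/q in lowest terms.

Fold from the inside: start with 2/1.
  1 + 1/2 = 3/2
  3 + 2/3 = 11/3
  8 + 3/11 = 91/11

91/11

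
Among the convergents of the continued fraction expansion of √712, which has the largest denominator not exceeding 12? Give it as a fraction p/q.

√712 = [26; 1, 2, 6, 2, 1, 52, …] (period length 6).
Convergents:
  p_0/q_0 = 26/1
  p_1/q_1 = 27/1
  p_2/q_2 = 80/3
  p_3/q_3 = 507/19
q_2 = 3 ≤ 12 < 19 = q_3, so the answer is 80/3.

80/3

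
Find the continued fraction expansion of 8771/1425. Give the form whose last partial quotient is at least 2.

[6; 6, 2, 4, 3, 3, 2]

8771 = 6*1425 + 221
1425 = 6*221 + 99
221 = 2*99 + 23
99 = 4*23 + 7
23 = 3*7 + 2
7 = 3*2 + 1
2 = 2*1 + 0  (stop)
So 8771/1425 = [6; 6, 2, 4, 3, 3, 2].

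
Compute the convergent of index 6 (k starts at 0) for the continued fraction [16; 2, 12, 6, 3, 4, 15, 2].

Using pₖ = aₖpₖ₋₁ + pₖ₋₂, qₖ = aₖqₖ₋₁ + qₖ₋₂ (with p₋₁=1, p₋₂=0, q₋₁=0, q₋₂=1):
  k=0: a=16, p=16, q=1
  k=1: a=2, p=33, q=2
  k=2: a=12, p=412, q=25
  k=3: a=6, p=2505, q=152
  k=4: a=3, p=7927, q=481
  k=5: a=4, p=34213, q=2076
  k=6: a=15, p=521122, q=31621

521122/31621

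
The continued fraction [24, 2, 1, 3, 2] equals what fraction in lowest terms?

609/25

Fold from the inside: start with 2/1.
  3 + 1/2 = 7/2
  1 + 2/7 = 9/7
  2 + 7/9 = 25/9
  24 + 9/25 = 609/25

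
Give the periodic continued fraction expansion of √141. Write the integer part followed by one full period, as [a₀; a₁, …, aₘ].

[11; 1, 6, 1, 22]

a₀ = ⌊√141⌋ = 11.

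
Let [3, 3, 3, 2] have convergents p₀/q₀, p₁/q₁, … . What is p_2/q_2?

33/10

Using pₖ = aₖpₖ₋₁ + pₖ₋₂, qₖ = aₖqₖ₋₁ + qₖ₋₂ (with p₋₁=1, p₋₂=0, q₋₁=0, q₋₂=1):
  k=0: a=3, p=3, q=1
  k=1: a=3, p=10, q=3
  k=2: a=3, p=33, q=10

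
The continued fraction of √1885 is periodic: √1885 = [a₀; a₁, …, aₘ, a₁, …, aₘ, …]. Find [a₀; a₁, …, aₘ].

[43; 2, 2, 2, 86]

a₀ = ⌊√1885⌋ = 43.
With m₀=0, d₀=1 and mₖ₊₁ = dₖaₖ − mₖ, dₖ₊₁ = (n − mₖ₊₁²)/dₖ, aₖ₊₁ = ⌊(a₀+mₖ₊₁)/dₖ₊₁⌋:
  k=1: m=43, d=36, a=2
  k=2: m=29, d=29, a=2
  k=3: m=29, d=36, a=2
  k=4: m=43, d=1, a=86
d=1 and a=2a₀=86 at k=4, so the next step gives (m, d) = (43, 36) again — its k=1 value — and the period has length 4.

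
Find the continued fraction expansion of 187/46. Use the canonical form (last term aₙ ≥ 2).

187 = 4×46 + 3
46 = 15×3 + 1
3 = 3×1 + 0  (stop)
So 187/46 = [4; 15, 3].

[4; 15, 3]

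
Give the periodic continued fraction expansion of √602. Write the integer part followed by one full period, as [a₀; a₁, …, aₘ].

a₀ = ⌊√602⌋ = 24.
With m₀=0, d₀=1 and mₖ₊₁ = dₖaₖ − mₖ, dₖ₊₁ = (n − mₖ₊₁²)/dₖ, aₖ₊₁ = ⌊(a₀+mₖ₊₁)/dₖ₊₁⌋:
  k=1: m=24, d=26, a=1
  k=2: m=2, d=23, a=1
  k=3: m=21, d=7, a=6
  k=4: m=21, d=23, a=1
  k=5: m=2, d=26, a=1
  k=6: m=24, d=1, a=48
d=1 and a=2a₀=48 at k=6, so the next step gives (m, d) = (24, 26) again — its k=1 value — and the period has length 6.

[24; 1, 1, 6, 1, 1, 48]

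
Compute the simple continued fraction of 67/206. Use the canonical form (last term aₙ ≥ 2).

[0; 3, 13, 2, 2]

67 = 0*206 + 67
206 = 3*67 + 5
67 = 13*5 + 2
5 = 2*2 + 1
2 = 2*1 + 0  (stop)
So 67/206 = [0; 3, 13, 2, 2].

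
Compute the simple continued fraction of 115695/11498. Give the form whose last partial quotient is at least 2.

[10; 16, 12, 3, 19]

115695 = 10*11498 + 715
11498 = 16*715 + 58
715 = 12*58 + 19
58 = 3*19 + 1
19 = 19*1 + 0  (stop)
So 115695/11498 = [10; 16, 12, 3, 19].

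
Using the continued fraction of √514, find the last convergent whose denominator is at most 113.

√514 = [22; 1, 2, 22, 2, 1, 44, …] (period length 6).
Convergents:
  p_0/q_0 = 22/1
  p_1/q_1 = 23/1
  p_2/q_2 = 68/3
  p_3/q_3 = 1519/67
  p_4/q_4 = 3106/137
q_3 = 67 ≤ 113 < 137 = q_4, so the answer is 1519/67.

1519/67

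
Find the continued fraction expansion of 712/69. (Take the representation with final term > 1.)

[10; 3, 7, 3]

712 = 10·69 + 22
69 = 3·22 + 3
22 = 7·3 + 1
3 = 3·1 + 0  (stop)
So 712/69 = [10; 3, 7, 3].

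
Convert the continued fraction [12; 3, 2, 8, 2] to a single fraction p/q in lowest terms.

Using pₖ = aₖpₖ₋₁ + pₖ₋₂ and qₖ = aₖqₖ₋₁ + qₖ₋₂:
  k=0: a=12, p=12, q=1
  k=1: a=3, p=37, q=3
  k=2: a=2, p=86, q=7
  k=3: a=8, p=725, q=59
  k=4: a=2, p=1536, q=125

1536/125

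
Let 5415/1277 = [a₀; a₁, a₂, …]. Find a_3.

5415 = 4·1277 + 307   →  a_0 = 4
1277 = 4·307 + 49   →  a_1 = 4
307 = 6·49 + 13   →  a_2 = 6
49 = 3·13 + 10   →  a_3 = 3

3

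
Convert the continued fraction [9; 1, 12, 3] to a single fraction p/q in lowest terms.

397/40

Fold from the inside: start with 3/1.
  12 + 1/3 = 37/3
  1 + 3/37 = 40/37
  9 + 37/40 = 397/40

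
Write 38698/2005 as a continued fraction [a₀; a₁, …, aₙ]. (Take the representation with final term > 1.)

[19; 3, 3, 13, 15]

38698 = 19*2005 + 603
2005 = 3*603 + 196
603 = 3*196 + 15
196 = 13*15 + 1
15 = 15*1 + 0  (stop)
So 38698/2005 = [19; 3, 3, 13, 15].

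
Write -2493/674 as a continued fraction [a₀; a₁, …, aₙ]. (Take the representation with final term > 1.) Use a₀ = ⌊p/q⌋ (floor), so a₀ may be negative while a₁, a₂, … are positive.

[-4; 3, 3, 8, 8]

-2493 = -4×674 + 203
674 = 3×203 + 65
203 = 3×65 + 8
65 = 8×8 + 1
8 = 8×1 + 0  (stop)
So -2493/674 = [-4; 3, 3, 8, 8].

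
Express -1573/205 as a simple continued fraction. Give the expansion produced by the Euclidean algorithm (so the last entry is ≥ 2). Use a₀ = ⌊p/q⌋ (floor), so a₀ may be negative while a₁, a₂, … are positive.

[-8; 3, 16, 1, 3]

-1573 = -8·205 + 67
205 = 3·67 + 4
67 = 16·4 + 3
4 = 1·3 + 1
3 = 3·1 + 0  (stop)
So -1573/205 = [-8; 3, 16, 1, 3].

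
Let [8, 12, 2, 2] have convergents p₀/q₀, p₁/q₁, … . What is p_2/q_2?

202/25

Using pₖ = aₖpₖ₋₁ + pₖ₋₂, qₖ = aₖqₖ₋₁ + qₖ₋₂ (with p₋₁=1, p₋₂=0, q₋₁=0, q₋₂=1):
  k=0: a=8, p=8, q=1
  k=1: a=12, p=97, q=12
  k=2: a=2, p=202, q=25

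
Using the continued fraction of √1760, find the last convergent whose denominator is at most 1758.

√1760 = [41; 1, 19, 1, 82, …] (period length 4).
Convergents:
  p_0/q_0 = 41/1
  p_1/q_1 = 42/1
  p_2/q_2 = 839/20
  p_3/q_3 = 881/21
  p_4/q_4 = 73081/1742
  p_5/q_5 = 73962/1763
q_4 = 1742 ≤ 1758 < 1763 = q_5, so the answer is 73081/1742.

73081/1742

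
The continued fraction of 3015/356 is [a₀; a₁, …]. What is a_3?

3015 = 8·356 + 167   →  a_0 = 8
356 = 2·167 + 22   →  a_1 = 2
167 = 7·22 + 13   →  a_2 = 7
22 = 1·13 + 9   →  a_3 = 1

1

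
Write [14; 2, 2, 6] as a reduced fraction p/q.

461/32

Fold from the inside: start with 6/1.
  2 + 1/6 = 13/6
  2 + 6/13 = 32/13
  14 + 13/32 = 461/32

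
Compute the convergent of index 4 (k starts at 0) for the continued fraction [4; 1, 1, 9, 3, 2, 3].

Using pₖ = aₖpₖ₋₁ + pₖ₋₂, qₖ = aₖqₖ₋₁ + qₖ₋₂ (with p₋₁=1, p₋₂=0, q₋₁=0, q₋₂=1):
  k=0: a=4, p=4, q=1
  k=1: a=1, p=5, q=1
  k=2: a=1, p=9, q=2
  k=3: a=9, p=86, q=19
  k=4: a=3, p=267, q=59

267/59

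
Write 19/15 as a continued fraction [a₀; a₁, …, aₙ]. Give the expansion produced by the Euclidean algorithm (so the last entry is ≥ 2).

19 = 1×15 + 4
15 = 3×4 + 3
4 = 1×3 + 1
3 = 3×1 + 0  (stop)
So 19/15 = [1; 3, 1, 3].

[1; 3, 1, 3]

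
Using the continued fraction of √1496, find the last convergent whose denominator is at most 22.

116/3

√1496 = [38; 1, 2, 9, 2, 1, 76, …] (period length 6).
Convergents:
  p_0/q_0 = 38/1
  p_1/q_1 = 39/1
  p_2/q_2 = 116/3
  p_3/q_3 = 1083/28
q_2 = 3 ≤ 22 < 28 = q_3, so the answer is 116/3.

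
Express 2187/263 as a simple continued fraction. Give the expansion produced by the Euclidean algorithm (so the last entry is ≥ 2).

[8; 3, 5, 1, 13]

2187 = 8×263 + 83
263 = 3×83 + 14
83 = 5×14 + 13
14 = 1×13 + 1
13 = 13×1 + 0  (stop)
So 2187/263 = [8; 3, 5, 1, 13].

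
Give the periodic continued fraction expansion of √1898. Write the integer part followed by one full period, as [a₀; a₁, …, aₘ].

a₀ = ⌊√1898⌋ = 43.
With m₀=0, d₀=1 and mₖ₊₁ = dₖaₖ − mₖ, dₖ₊₁ = (n − mₖ₊₁²)/dₖ, aₖ₊₁ = ⌊(a₀+mₖ₊₁)/dₖ₊₁⌋:
  k=1: m=43, d=49, a=1
  k=2: m=6, d=38, a=1
  k=3: m=32, d=23, a=3
  k=4: m=37, d=23, a=3
  k=5: m=32, d=38, a=1
  k=6: m=6, d=49, a=1
  k=7: m=43, d=1, a=86
d=1 and a=2a₀=86 at k=7, so the next step gives (m, d) = (43, 49) again — its k=1 value — and the period has length 7.

[43; 1, 1, 3, 3, 1, 1, 86]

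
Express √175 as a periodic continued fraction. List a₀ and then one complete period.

a₀ = ⌊√175⌋ = 13.

[13; 4, 2, 1, 2, 4, 26]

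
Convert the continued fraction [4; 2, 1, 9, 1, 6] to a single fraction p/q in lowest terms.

Using pₖ = aₖpₖ₋₁ + pₖ₋₂ and qₖ = aₖqₖ₋₁ + qₖ₋₂:
  k=0: a=4, p=4, q=1
  k=1: a=2, p=9, q=2
  k=2: a=1, p=13, q=3
  k=3: a=9, p=126, q=29
  k=4: a=1, p=139, q=32
  k=5: a=6, p=960, q=221

960/221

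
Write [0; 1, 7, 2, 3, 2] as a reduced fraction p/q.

119/135

Using pₖ = aₖpₖ₋₁ + pₖ₋₂ and qₖ = aₖqₖ₋₁ + qₖ₋₂:
  k=0: a=0, p=0, q=1
  k=1: a=1, p=1, q=1
  k=2: a=7, p=7, q=8
  k=3: a=2, p=15, q=17
  k=4: a=3, p=52, q=59
  k=5: a=2, p=119, q=135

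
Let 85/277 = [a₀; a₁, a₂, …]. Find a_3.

85 = 0·277 + 85   →  a_0 = 0
277 = 3·85 + 22   →  a_1 = 3
85 = 3·22 + 19   →  a_2 = 3
22 = 1·19 + 3   →  a_3 = 1

1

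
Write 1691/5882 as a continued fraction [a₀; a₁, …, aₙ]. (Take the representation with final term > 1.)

[0; 3, 2, 11, 12, 6]

1691 = 0·5882 + 1691
5882 = 3·1691 + 809
1691 = 2·809 + 73
809 = 11·73 + 6
73 = 12·6 + 1
6 = 6·1 + 0  (stop)
So 1691/5882 = [0; 3, 2, 11, 12, 6].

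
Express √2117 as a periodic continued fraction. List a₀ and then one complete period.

[46; 92]

a₀ = ⌊√2117⌋ = 46.
With m₀=0, d₀=1 and mₖ₊₁ = dₖaₖ − mₖ, dₖ₊₁ = (n − mₖ₊₁²)/dₖ, aₖ₊₁ = ⌊(a₀+mₖ₊₁)/dₖ₊₁⌋:
  k=1: m=46, d=1, a=92
d=1 and a=2a₀=92 at k=1, so the next step gives (m, d) = (46, 1) again — its k=1 value — and the period has length 1.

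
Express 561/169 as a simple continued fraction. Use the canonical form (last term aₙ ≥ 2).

561 = 3*169 + 54
169 = 3*54 + 7
54 = 7*7 + 5
7 = 1*5 + 2
5 = 2*2 + 1
2 = 2*1 + 0  (stop)
So 561/169 = [3; 3, 7, 1, 2, 2].

[3; 3, 7, 1, 2, 2]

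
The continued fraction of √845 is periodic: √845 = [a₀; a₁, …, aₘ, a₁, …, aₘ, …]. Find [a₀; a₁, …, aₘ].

a₀ = ⌊√845⌋ = 29.
With m₀=0, d₀=1 and mₖ₊₁ = dₖaₖ − mₖ, dₖ₊₁ = (n − mₖ₊₁²)/dₖ, aₖ₊₁ = ⌊(a₀+mₖ₊₁)/dₖ₊₁⌋:
  k=1: m=29, d=4, a=14
  k=2: m=27, d=29, a=1
  k=3: m=2, d=29, a=1
  k=4: m=27, d=4, a=14
  k=5: m=29, d=1, a=58
d=1 and a=2a₀=58 at k=5, so the next step gives (m, d) = (29, 4) again — its k=1 value — and the period has length 5.

[29; 14, 1, 1, 14, 58]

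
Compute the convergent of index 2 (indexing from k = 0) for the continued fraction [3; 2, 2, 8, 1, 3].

17/5

Using pₖ = aₖpₖ₋₁ + pₖ₋₂, qₖ = aₖqₖ₋₁ + qₖ₋₂ (with p₋₁=1, p₋₂=0, q₋₁=0, q₋₂=1):
  k=0: a=3, p=3, q=1
  k=1: a=2, p=7, q=2
  k=2: a=2, p=17, q=5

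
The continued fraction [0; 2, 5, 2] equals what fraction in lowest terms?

11/24

Fold from the inside: start with 2/1.
  5 + 1/2 = 11/2
  2 + 2/11 = 24/11
  0 + 11/24 = 11/24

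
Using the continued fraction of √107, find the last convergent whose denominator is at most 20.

31/3

√107 = [10; 2, 1, 9, 1, 2, 20, …] (period length 6).
Convergents:
  p_0/q_0 = 10/1
  p_1/q_1 = 21/2
  p_2/q_2 = 31/3
  p_3/q_3 = 300/29
q_2 = 3 ≤ 20 < 29 = q_3, so the answer is 31/3.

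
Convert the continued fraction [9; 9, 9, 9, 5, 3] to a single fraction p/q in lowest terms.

111121/12198

Fold from the inside: start with 3/1.
  5 + 1/3 = 16/3
  9 + 3/16 = 147/16
  9 + 16/147 = 1339/147
  9 + 147/1339 = 12198/1339
  9 + 1339/12198 = 111121/12198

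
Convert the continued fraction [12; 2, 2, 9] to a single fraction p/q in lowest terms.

Using pₖ = aₖpₖ₋₁ + pₖ₋₂ and qₖ = aₖqₖ₋₁ + qₖ₋₂:
  k=0: a=12, p=12, q=1
  k=1: a=2, p=25, q=2
  k=2: a=2, p=62, q=5
  k=3: a=9, p=583, q=47

583/47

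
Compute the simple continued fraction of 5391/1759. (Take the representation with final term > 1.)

5391 = 3·1759 + 114
1759 = 15·114 + 49
114 = 2·49 + 16
49 = 3·16 + 1
16 = 16·1 + 0  (stop)
So 5391/1759 = [3; 15, 2, 3, 16].

[3; 15, 2, 3, 16]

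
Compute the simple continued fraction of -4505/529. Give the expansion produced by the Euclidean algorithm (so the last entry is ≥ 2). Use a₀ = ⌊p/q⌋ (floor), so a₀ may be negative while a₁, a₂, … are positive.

-4505 = -9*529 + 256
529 = 2*256 + 17
256 = 15*17 + 1
17 = 17*1 + 0  (stop)
So -4505/529 = [-9; 2, 15, 17].

[-9; 2, 15, 17]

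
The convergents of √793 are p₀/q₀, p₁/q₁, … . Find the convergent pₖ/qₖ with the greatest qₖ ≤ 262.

√793 = [28; 6, 4, 6, 56, …] (period length 4).
Convergents:
  p_0/q_0 = 28/1
  p_1/q_1 = 169/6
  p_2/q_2 = 704/25
  p_3/q_3 = 4393/156
  p_4/q_4 = 246712/8761
q_3 = 156 ≤ 262 < 8761 = q_4, so the answer is 4393/156.

4393/156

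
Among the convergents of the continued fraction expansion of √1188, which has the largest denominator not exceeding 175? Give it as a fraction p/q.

√1188 = [34; 2, 7, 6, 7, 2, 68, …] (period length 6).
Convergents:
  p_0/q_0 = 34/1
  p_1/q_1 = 69/2
  p_2/q_2 = 517/15
  p_3/q_3 = 3171/92
  p_4/q_4 = 22714/659
q_3 = 92 ≤ 175 < 659 = q_4, so the answer is 3171/92.

3171/92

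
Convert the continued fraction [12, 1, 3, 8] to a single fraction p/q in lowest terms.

421/33

Fold from the inside: start with 8/1.
  3 + 1/8 = 25/8
  1 + 8/25 = 33/25
  12 + 25/33 = 421/33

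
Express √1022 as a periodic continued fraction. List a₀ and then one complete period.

a₀ = ⌊√1022⌋ = 31.

[31; 1, 30, 1, 62]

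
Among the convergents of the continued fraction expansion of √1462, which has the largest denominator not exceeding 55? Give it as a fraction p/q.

√1462 = [38; 4, 4, 4, 76, …] (period length 4).
Convergents:
  p_0/q_0 = 38/1
  p_1/q_1 = 153/4
  p_2/q_2 = 650/17
  p_3/q_3 = 2753/72
q_2 = 17 ≤ 55 < 72 = q_3, so the answer is 650/17.

650/17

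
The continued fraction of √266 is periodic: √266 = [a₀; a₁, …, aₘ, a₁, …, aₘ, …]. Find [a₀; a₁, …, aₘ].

[16; 3, 4, 3, 32]

a₀ = ⌊√266⌋ = 16.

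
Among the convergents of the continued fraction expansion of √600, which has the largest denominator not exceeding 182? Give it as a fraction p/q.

√600 = [24; 2, 48, …] (period length 2).
Convergents:
  p_0/q_0 = 24/1
  p_1/q_1 = 49/2
  p_2/q_2 = 2376/97
  p_3/q_3 = 4801/196
q_2 = 97 ≤ 182 < 196 = q_3, so the answer is 2376/97.

2376/97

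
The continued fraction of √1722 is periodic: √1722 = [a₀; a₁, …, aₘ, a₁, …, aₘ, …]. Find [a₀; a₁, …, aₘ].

[41; 2, 82]

a₀ = ⌊√1722⌋ = 41.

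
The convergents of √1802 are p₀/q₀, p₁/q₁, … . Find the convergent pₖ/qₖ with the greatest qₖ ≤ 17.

√1802 = [42; 2, 4, 2, 84, …] (period length 4).
Convergents:
  p_0/q_0 = 42/1
  p_1/q_1 = 85/2
  p_2/q_2 = 382/9
  p_3/q_3 = 849/20
q_2 = 9 ≤ 17 < 20 = q_3, so the answer is 382/9.

382/9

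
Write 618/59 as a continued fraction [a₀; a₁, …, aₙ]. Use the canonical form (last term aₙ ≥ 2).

618 = 10·59 + 28
59 = 2·28 + 3
28 = 9·3 + 1
3 = 3·1 + 0  (stop)
So 618/59 = [10; 2, 9, 3].

[10; 2, 9, 3]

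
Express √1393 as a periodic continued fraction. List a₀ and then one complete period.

[37; 3, 10, 3, 74]

a₀ = ⌊√1393⌋ = 37.
With m₀=0, d₀=1 and mₖ₊₁ = dₖaₖ − mₖ, dₖ₊₁ = (n − mₖ₊₁²)/dₖ, aₖ₊₁ = ⌊(a₀+mₖ₊₁)/dₖ₊₁⌋:
  k=1: m=37, d=24, a=3
  k=2: m=35, d=7, a=10
  k=3: m=35, d=24, a=3
  k=4: m=37, d=1, a=74
d=1 and a=2a₀=74 at k=4, so the next step gives (m, d) = (37, 24) again — its k=1 value — and the period has length 4.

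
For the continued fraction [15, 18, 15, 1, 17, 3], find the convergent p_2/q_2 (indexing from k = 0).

4080/271

Using pₖ = aₖpₖ₋₁ + pₖ₋₂, qₖ = aₖqₖ₋₁ + qₖ₋₂ (with p₋₁=1, p₋₂=0, q₋₁=0, q₋₂=1):
  k=0: a=15, p=15, q=1
  k=1: a=18, p=271, q=18
  k=2: a=15, p=4080, q=271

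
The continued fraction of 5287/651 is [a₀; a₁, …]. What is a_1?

5287 = 8·651 + 79   →  a_0 = 8
651 = 8·79 + 19   →  a_1 = 8

8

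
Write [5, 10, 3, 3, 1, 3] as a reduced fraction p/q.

Using pₖ = aₖpₖ₋₁ + pₖ₋₂ and qₖ = aₖqₖ₋₁ + qₖ₋₂:
  k=0: a=5, p=5, q=1
  k=1: a=10, p=51, q=10
  k=2: a=3, p=158, q=31
  k=3: a=3, p=525, q=103
  k=4: a=1, p=683, q=134
  k=5: a=3, p=2574, q=505

2574/505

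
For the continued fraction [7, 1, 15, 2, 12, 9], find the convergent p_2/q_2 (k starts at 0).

127/16

Using pₖ = aₖpₖ₋₁ + pₖ₋₂, qₖ = aₖqₖ₋₁ + qₖ₋₂ (with p₋₁=1, p₋₂=0, q₋₁=0, q₋₂=1):
  k=0: a=7, p=7, q=1
  k=1: a=1, p=8, q=1
  k=2: a=15, p=127, q=16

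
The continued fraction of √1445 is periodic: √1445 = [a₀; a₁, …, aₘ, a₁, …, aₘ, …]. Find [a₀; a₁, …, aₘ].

a₀ = ⌊√1445⌋ = 38.
With m₀=0, d₀=1 and mₖ₊₁ = dₖaₖ − mₖ, dₖ₊₁ = (n − mₖ₊₁²)/dₖ, aₖ₊₁ = ⌊(a₀+mₖ₊₁)/dₖ₊₁⌋:
  k=1: m=38, d=1, a=76
d=1 and a=2a₀=76 at k=1, so the next step gives (m, d) = (38, 1) again — its k=1 value — and the period has length 1.

[38; 76]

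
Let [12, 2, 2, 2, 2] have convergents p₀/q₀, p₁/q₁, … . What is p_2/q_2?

Using pₖ = aₖpₖ₋₁ + pₖ₋₂, qₖ = aₖqₖ₋₁ + qₖ₋₂ (with p₋₁=1, p₋₂=0, q₋₁=0, q₋₂=1):
  k=0: a=12, p=12, q=1
  k=1: a=2, p=25, q=2
  k=2: a=2, p=62, q=5

62/5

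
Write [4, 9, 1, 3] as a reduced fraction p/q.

Fold from the inside: start with 3/1.
  1 + 1/3 = 4/3
  9 + 3/4 = 39/4
  4 + 4/39 = 160/39

160/39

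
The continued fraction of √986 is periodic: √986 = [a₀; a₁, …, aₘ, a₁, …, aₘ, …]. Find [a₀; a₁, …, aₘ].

[31; 2, 2, 62]

a₀ = ⌊√986⌋ = 31.
With m₀=0, d₀=1 and mₖ₊₁ = dₖaₖ − mₖ, dₖ₊₁ = (n − mₖ₊₁²)/dₖ, aₖ₊₁ = ⌊(a₀+mₖ₊₁)/dₖ₊₁⌋:
  k=1: m=31, d=25, a=2
  k=2: m=19, d=25, a=2
  k=3: m=31, d=1, a=62
d=1 and a=2a₀=62 at k=3, so the next step gives (m, d) = (31, 25) again — its k=1 value — and the period has length 3.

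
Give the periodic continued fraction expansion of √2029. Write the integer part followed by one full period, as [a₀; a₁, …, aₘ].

[45; 22, 1, 1, 22, 90]

a₀ = ⌊√2029⌋ = 45.
With m₀=0, d₀=1 and mₖ₊₁ = dₖaₖ − mₖ, dₖ₊₁ = (n − mₖ₊₁²)/dₖ, aₖ₊₁ = ⌊(a₀+mₖ₊₁)/dₖ₊₁⌋:
  k=1: m=45, d=4, a=22
  k=2: m=43, d=45, a=1
  k=3: m=2, d=45, a=1
  k=4: m=43, d=4, a=22
  k=5: m=45, d=1, a=90
d=1 and a=2a₀=90 at k=5, so the next step gives (m, d) = (45, 4) again — its k=1 value — and the period has length 5.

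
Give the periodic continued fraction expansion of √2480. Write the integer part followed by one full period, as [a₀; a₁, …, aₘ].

[49; 1, 3, 1, 98]

a₀ = ⌊√2480⌋ = 49.
With m₀=0, d₀=1 and mₖ₊₁ = dₖaₖ − mₖ, dₖ₊₁ = (n − mₖ₊₁²)/dₖ, aₖ₊₁ = ⌊(a₀+mₖ₊₁)/dₖ₊₁⌋:
  k=1: m=49, d=79, a=1
  k=2: m=30, d=20, a=3
  k=3: m=30, d=79, a=1
  k=4: m=49, d=1, a=98
d=1 and a=2a₀=98 at k=4, so the next step gives (m, d) = (49, 79) again — its k=1 value — and the period has length 4.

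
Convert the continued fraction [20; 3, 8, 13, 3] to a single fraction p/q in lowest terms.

20503/1009

Fold from the inside: start with 3/1.
  13 + 1/3 = 40/3
  8 + 3/40 = 323/40
  3 + 40/323 = 1009/323
  20 + 323/1009 = 20503/1009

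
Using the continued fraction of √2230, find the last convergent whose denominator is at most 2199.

72251/1530

√2230 = [47; 4, 2, 18, 2, 4, 94, …] (period length 6).
Convergents:
  p_0/q_0 = 47/1
  p_1/q_1 = 189/4
  p_2/q_2 = 425/9
  p_3/q_3 = 7839/166
  p_4/q_4 = 16103/341
  p_5/q_5 = 72251/1530
  p_6/q_6 = 6807697/144161
q_5 = 1530 ≤ 2199 < 144161 = q_6, so the answer is 72251/1530.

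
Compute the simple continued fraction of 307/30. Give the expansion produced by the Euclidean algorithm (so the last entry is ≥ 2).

307 = 10×30 + 7
30 = 4×7 + 2
7 = 3×2 + 1
2 = 2×1 + 0  (stop)
So 307/30 = [10; 4, 3, 2].

[10; 4, 3, 2]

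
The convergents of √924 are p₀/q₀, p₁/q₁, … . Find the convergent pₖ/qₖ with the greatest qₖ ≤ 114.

2371/78

√924 = [30; 2, 1, 1, 14, 1, 1, 2, 60, …] (period length 8).
Convergents:
  p_0/q_0 = 30/1
  p_1/q_1 = 61/2
  p_2/q_2 = 91/3
  p_3/q_3 = 152/5
  p_4/q_4 = 2219/73
  p_5/q_5 = 2371/78
  p_6/q_6 = 4590/151
q_5 = 78 ≤ 114 < 151 = q_6, so the answer is 2371/78.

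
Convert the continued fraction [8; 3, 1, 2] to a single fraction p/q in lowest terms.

Fold from the inside: start with 2/1.
  1 + 1/2 = 3/2
  3 + 2/3 = 11/3
  8 + 3/11 = 91/11

91/11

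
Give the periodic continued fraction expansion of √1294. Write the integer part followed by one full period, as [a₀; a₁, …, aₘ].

[35; 1, 34, 1, 70]

a₀ = ⌊√1294⌋ = 35.
With m₀=0, d₀=1 and mₖ₊₁ = dₖaₖ − mₖ, dₖ₊₁ = (n − mₖ₊₁²)/dₖ, aₖ₊₁ = ⌊(a₀+mₖ₊₁)/dₖ₊₁⌋:
  k=1: m=35, d=69, a=1
  k=2: m=34, d=2, a=34
  k=3: m=34, d=69, a=1
  k=4: m=35, d=1, a=70
d=1 and a=2a₀=70 at k=4, so the next step gives (m, d) = (35, 69) again — its k=1 value — and the period has length 4.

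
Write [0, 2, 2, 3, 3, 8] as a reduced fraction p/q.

191/465

Fold from the inside: start with 8/1.
  3 + 1/8 = 25/8
  3 + 8/25 = 83/25
  2 + 25/83 = 191/83
  2 + 83/191 = 465/191
  0 + 191/465 = 191/465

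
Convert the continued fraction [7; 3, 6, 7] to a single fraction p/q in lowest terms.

Fold from the inside: start with 7/1.
  6 + 1/7 = 43/7
  3 + 7/43 = 136/43
  7 + 43/136 = 995/136

995/136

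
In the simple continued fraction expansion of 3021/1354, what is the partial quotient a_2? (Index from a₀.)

3021 = 2·1354 + 313   →  a_0 = 2
1354 = 4·313 + 102   →  a_1 = 4
313 = 3·102 + 7   →  a_2 = 3

3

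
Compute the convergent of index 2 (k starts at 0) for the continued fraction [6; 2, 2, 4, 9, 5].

Using pₖ = aₖpₖ₋₁ + pₖ₋₂, qₖ = aₖqₖ₋₁ + qₖ₋₂ (with p₋₁=1, p₋₂=0, q₋₁=0, q₋₂=1):
  k=0: a=6, p=6, q=1
  k=1: a=2, p=13, q=2
  k=2: a=2, p=32, q=5

32/5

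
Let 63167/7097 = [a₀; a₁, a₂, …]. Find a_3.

63167 = 8·7097 + 6391   →  a_0 = 8
7097 = 1·6391 + 706   →  a_1 = 1
6391 = 9·706 + 37   →  a_2 = 9
706 = 19·37 + 3   →  a_3 = 19

19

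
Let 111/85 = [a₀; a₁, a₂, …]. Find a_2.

111 = 1·85 + 26   →  a_0 = 1
85 = 3·26 + 7   →  a_1 = 3
26 = 3·7 + 5   →  a_2 = 3

3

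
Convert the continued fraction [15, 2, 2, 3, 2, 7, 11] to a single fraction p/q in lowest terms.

Fold from the inside: start with 11/1.
  7 + 1/11 = 78/11
  2 + 11/78 = 167/78
  3 + 78/167 = 579/167
  2 + 167/579 = 1325/579
  2 + 579/1325 = 3229/1325
  15 + 1325/3229 = 49760/3229

49760/3229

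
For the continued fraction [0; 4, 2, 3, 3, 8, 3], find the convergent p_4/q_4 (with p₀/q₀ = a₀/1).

23/102

Using pₖ = aₖpₖ₋₁ + pₖ₋₂, qₖ = aₖqₖ₋₁ + qₖ₋₂ (with p₋₁=1, p₋₂=0, q₋₁=0, q₋₂=1):
  k=0: a=0, p=0, q=1
  k=1: a=4, p=1, q=4
  k=2: a=2, p=2, q=9
  k=3: a=3, p=7, q=31
  k=4: a=3, p=23, q=102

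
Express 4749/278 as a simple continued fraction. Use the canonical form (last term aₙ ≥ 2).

4749 = 17*278 + 23
278 = 12*23 + 2
23 = 11*2 + 1
2 = 2*1 + 0  (stop)
So 4749/278 = [17; 12, 11, 2].

[17; 12, 11, 2]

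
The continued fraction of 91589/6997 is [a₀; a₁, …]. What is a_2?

91589 = 13·6997 + 628   →  a_0 = 13
6997 = 11·628 + 89   →  a_1 = 11
628 = 7·89 + 5   →  a_2 = 7

7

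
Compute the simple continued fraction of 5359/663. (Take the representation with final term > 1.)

[8; 12, 18, 3]

5359 = 8·663 + 55
663 = 12·55 + 3
55 = 18·3 + 1
3 = 3·1 + 0  (stop)
So 5359/663 = [8; 12, 18, 3].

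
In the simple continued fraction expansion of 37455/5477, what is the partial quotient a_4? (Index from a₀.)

9

37455 = 6·5477 + 4593   →  a_0 = 6
5477 = 1·4593 + 884   →  a_1 = 1
4593 = 5·884 + 173   →  a_2 = 5
884 = 5·173 + 19   →  a_3 = 5
173 = 9·19 + 2   →  a_4 = 9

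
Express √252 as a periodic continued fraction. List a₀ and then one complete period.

[15; 1, 6, 1, 30]

a₀ = ⌊√252⌋ = 15.
With m₀=0, d₀=1 and mₖ₊₁ = dₖaₖ − mₖ, dₖ₊₁ = (n − mₖ₊₁²)/dₖ, aₖ₊₁ = ⌊(a₀+mₖ₊₁)/dₖ₊₁⌋:
  k=1: m=15, d=27, a=1
  k=2: m=12, d=4, a=6
  k=3: m=12, d=27, a=1
  k=4: m=15, d=1, a=30
d=1 and a=2a₀=30 at k=4, so the next step gives (m, d) = (15, 27) again — its k=1 value — and the period has length 4.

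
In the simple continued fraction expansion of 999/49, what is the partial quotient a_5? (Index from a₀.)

999 = 20·49 + 19   →  a_0 = 20
49 = 2·19 + 11   →  a_1 = 2
19 = 1·11 + 8   →  a_2 = 1
11 = 1·8 + 3   →  a_3 = 1
8 = 2·3 + 2   →  a_4 = 2
3 = 1·2 + 1   →  a_5 = 1

1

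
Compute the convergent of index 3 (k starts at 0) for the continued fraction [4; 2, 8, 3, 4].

237/53

Using pₖ = aₖpₖ₋₁ + pₖ₋₂, qₖ = aₖqₖ₋₁ + qₖ₋₂ (with p₋₁=1, p₋₂=0, q₋₁=0, q₋₂=1):
  k=0: a=4, p=4, q=1
  k=1: a=2, p=9, q=2
  k=2: a=8, p=76, q=17
  k=3: a=3, p=237, q=53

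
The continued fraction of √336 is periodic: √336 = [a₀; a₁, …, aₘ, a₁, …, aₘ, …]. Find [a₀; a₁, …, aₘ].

a₀ = ⌊√336⌋ = 18.
With m₀=0, d₀=1 and mₖ₊₁ = dₖaₖ − mₖ, dₖ₊₁ = (n − mₖ₊₁²)/dₖ, aₖ₊₁ = ⌊(a₀+mₖ₊₁)/dₖ₊₁⌋:
  k=1: m=18, d=12, a=3
  k=2: m=18, d=1, a=36
d=1 and a=2a₀=36 at k=2, so the next step gives (m, d) = (18, 12) again — its k=1 value — and the period has length 2.

[18; 3, 36]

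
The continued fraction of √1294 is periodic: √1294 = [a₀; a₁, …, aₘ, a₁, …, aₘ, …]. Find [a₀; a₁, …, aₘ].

[35; 1, 34, 1, 70]

a₀ = ⌊√1294⌋ = 35.
With m₀=0, d₀=1 and mₖ₊₁ = dₖaₖ − mₖ, dₖ₊₁ = (n − mₖ₊₁²)/dₖ, aₖ₊₁ = ⌊(a₀+mₖ₊₁)/dₖ₊₁⌋:
  k=1: m=35, d=69, a=1
  k=2: m=34, d=2, a=34
  k=3: m=34, d=69, a=1
  k=4: m=35, d=1, a=70
d=1 and a=2a₀=70 at k=4, so the next step gives (m, d) = (35, 69) again — its k=1 value — and the period has length 4.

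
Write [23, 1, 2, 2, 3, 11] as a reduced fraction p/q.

6425/271

Using pₖ = aₖpₖ₋₁ + pₖ₋₂ and qₖ = aₖqₖ₋₁ + qₖ₋₂:
  k=0: a=23, p=23, q=1
  k=1: a=1, p=24, q=1
  k=2: a=2, p=71, q=3
  k=3: a=2, p=166, q=7
  k=4: a=3, p=569, q=24
  k=5: a=11, p=6425, q=271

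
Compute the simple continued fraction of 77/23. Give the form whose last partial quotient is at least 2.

[3; 2, 1, 7]

77 = 3*23 + 8
23 = 2*8 + 7
8 = 1*7 + 1
7 = 7*1 + 0  (stop)
So 77/23 = [3; 2, 1, 7].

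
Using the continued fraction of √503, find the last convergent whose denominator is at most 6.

112/5

√503 = [22; 2, 2, 1, 21, 1, 2, 2, 44, …] (period length 8).
Convergents:
  p_0/q_0 = 22/1
  p_1/q_1 = 45/2
  p_2/q_2 = 112/5
  p_3/q_3 = 157/7
q_2 = 5 ≤ 6 < 7 = q_3, so the answer is 112/5.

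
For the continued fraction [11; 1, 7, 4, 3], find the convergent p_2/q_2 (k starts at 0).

Using pₖ = aₖpₖ₋₁ + pₖ₋₂, qₖ = aₖqₖ₋₁ + qₖ₋₂ (with p₋₁=1, p₋₂=0, q₋₁=0, q₋₂=1):
  k=0: a=11, p=11, q=1
  k=1: a=1, p=12, q=1
  k=2: a=7, p=95, q=8

95/8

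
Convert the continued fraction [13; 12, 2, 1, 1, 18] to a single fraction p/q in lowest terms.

Using pₖ = aₖpₖ₋₁ + pₖ₋₂ and qₖ = aₖqₖ₋₁ + qₖ₋₂:
  k=0: a=13, p=13, q=1
  k=1: a=12, p=157, q=12
  k=2: a=2, p=327, q=25
  k=3: a=1, p=484, q=37
  k=4: a=1, p=811, q=62
  k=5: a=18, p=15082, q=1153

15082/1153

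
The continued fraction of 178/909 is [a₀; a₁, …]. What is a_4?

178 = 0·909 + 178   →  a_0 = 0
909 = 5·178 + 19   →  a_1 = 5
178 = 9·19 + 7   →  a_2 = 9
19 = 2·7 + 5   →  a_3 = 2
7 = 1·5 + 2   →  a_4 = 1

1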